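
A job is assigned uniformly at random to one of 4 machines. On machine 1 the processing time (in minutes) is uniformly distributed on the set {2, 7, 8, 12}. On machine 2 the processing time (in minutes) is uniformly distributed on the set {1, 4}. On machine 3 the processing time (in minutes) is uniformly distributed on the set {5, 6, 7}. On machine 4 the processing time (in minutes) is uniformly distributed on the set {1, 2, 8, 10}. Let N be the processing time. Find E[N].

E[N | machine 1] = (2+7+8+12)/4 = 29/4.
E[N | machine 2] = (1+4)/2 = 5/2.
E[N | machine 3] = (5+6+7)/3 = 6.
E[N | machine 4] = (1+2+8+10)/4 = 21/4.
By the law of total expectation,
E[N] = (1/4)·(29/4) + (1/4)·(5/2) + (1/4)·(6) + (1/4)·(21/4) = 21/4.

21/4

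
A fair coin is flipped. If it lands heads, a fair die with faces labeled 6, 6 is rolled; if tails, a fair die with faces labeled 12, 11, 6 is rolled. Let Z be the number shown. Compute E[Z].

E[Z | heads] = (6+6)/2 = 6.
E[Z | tails] = (12+11+6)/3 = 29/3.
E[Z] = (1/2)·(6) + (1/2)·(29/3) = 47/6.

47/6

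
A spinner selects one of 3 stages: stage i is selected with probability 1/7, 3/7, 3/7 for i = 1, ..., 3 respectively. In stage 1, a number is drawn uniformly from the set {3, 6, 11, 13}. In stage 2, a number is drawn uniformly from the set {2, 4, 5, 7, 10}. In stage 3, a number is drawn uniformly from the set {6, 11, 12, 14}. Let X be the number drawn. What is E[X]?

E[X | stage 1] = (3+6+11+13)/4 = 33/4.
E[X | stage 2] = (2+4+5+7+10)/5 = 28/5.
E[X | stage 3] = (6+11+12+14)/4 = 43/4.
By the law of total expectation,
E[X] = (1/7)·(33/4) + (3/7)·(28/5) + (3/7)·(43/4) = 573/70.

573/70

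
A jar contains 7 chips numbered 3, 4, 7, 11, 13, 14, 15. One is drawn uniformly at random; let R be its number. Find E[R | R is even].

P(R is even) = 2/7.
Σ over the event: 4·1/7 + 14·1/7 = 18/7.
E[R | R is even] = (18/7) / (2/7) = 9.

9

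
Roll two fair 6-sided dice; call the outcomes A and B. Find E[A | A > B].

P(A > B) = 5/12.
Summing A·P(x,y) over outcomes with A > B gives 35/18.
E[A | A > B] = (35/18) / (5/12) = 14/3.

14/3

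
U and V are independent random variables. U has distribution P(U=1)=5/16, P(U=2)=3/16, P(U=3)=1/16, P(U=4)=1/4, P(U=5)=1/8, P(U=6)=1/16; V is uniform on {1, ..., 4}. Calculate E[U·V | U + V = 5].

60/13

P(U + V = 5) = 13/64.
Summing UV·P(x,y) over outcomes with U + V = 5 gives 15/16.
E[U·V | U + V = 5] = (15/16) / (13/64) = 60/13.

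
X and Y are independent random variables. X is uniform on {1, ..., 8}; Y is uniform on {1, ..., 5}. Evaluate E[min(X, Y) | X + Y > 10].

13/3

P(X + Y > 10) = 3/20.
Summing min(X,Y)·P(x,y) over outcomes with X + Y > 10 gives 13/20.
E[min(X, Y) | X + Y > 10] = (13/20) / (3/20) = 13/3.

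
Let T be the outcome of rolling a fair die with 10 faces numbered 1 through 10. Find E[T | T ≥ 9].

19/2

Given T ≥ 9, T is equally likely to be any of {9, 10}.
E[T | T ≥ 9] = (9 + 10) / 2 = 19/2.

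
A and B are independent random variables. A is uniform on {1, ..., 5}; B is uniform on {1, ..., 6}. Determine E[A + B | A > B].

6

P(A > B) = 1/3.
Summing (A+B)·P(x,y) over outcomes with A > B gives 2.
E[A + B | A > B] = (2) / (1/3) = 6.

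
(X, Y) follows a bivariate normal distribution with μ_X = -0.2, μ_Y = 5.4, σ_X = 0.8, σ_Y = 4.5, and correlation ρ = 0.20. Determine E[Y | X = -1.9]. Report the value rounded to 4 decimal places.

For a bivariate normal, E[Y | X=x] = μ_Y + ρ·(σ_Y/σ_X)·(x − μ_X).
E[Y | X=-1.9] = 5.4 + (0.20)·(4.5/0.8)·(-1.9 − (-0.2)) = 5.4 + (1.125)·(-1.7) = 3.4875.

3.4875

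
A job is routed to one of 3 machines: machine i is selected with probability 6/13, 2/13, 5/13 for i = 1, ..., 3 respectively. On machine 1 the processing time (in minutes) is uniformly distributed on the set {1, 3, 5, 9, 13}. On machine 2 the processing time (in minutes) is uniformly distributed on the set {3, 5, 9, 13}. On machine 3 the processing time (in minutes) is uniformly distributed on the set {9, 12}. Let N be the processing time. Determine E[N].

E[N | machine 1] = (1+3+5+9+13)/5 = 31/5.
E[N | machine 2] = (3+5+9+13)/4 = 15/2.
E[N | machine 3] = (9+12)/2 = 21/2.
E[N] = (6/13)·(31/5) + (2/13)·(15/2) + (5/13)·(21/2) = 1047/130.

1047/130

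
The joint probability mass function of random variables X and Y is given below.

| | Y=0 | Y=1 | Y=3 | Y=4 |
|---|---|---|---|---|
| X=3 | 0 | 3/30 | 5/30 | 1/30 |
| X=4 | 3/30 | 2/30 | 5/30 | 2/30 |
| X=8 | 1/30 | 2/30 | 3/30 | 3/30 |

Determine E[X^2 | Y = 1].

187/7

P(Y = 1) = 7/30.
Σ X^2·P over the event = 9·(3/30) + 16·(2/30) + 64·(2/30) = 187/30.
E[X^2 | Y = 1] = (187/30) / (7/30) = 187/7.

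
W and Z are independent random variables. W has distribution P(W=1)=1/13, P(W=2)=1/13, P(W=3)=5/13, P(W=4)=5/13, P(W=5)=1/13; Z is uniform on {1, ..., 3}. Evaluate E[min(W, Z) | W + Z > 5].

P(W + Z > 5) = 6/13.
Summing min(W,Z)·P(x,y) over outcomes with W + Z > 5 gives 46/39.
E[min(W, Z) | W + Z > 5] = (46/39) / (6/13) = 23/9.

23/9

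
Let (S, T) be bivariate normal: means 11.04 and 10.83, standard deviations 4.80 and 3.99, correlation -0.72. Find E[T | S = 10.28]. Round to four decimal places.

The regression of T on S has slope ρ·σ_T/σ_S and passes through (μ_S, μ_T).
E[T | S=10.28] = 10.83 + (-0.72)·(3.99/4.80)·(10.28 − (11.04)) = 10.83 + (-0.5985)·(-0.76) = 11.2849.

11.2849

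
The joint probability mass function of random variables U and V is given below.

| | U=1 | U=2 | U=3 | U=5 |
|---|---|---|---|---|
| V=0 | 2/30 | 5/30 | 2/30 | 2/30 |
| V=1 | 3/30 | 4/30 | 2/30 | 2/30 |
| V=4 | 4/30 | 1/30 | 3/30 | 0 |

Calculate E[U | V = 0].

28/11

P(V = 0) = 11/30.
Σ U·P over the event = 1·(2/30) + 2·(5/30) + 3·(2/30) + 5·(2/30) = 14/15.
E[U | V = 0] = (14/15) / (11/30) = 28/11.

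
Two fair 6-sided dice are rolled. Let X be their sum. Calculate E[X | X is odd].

7

P(X is odd) = 1/2.
Σ over the event: 3·1/18 + 5·1/9 + 7·1/6 + 9·1/9 + 11·1/18 = 7/2.
E[X | X is odd] = (7/2) / (1/2) = 7.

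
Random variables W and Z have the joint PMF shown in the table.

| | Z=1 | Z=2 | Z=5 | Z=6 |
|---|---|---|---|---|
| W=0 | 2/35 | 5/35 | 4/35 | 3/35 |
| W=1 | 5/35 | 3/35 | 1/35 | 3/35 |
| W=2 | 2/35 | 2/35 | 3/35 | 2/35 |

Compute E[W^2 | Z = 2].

P(Z = 2) = 2/7.
Σ W^2·P over the event = 0·(5/35) + 1·(3/35) + 4·(2/35) = 11/35.
E[W^2 | Z = 2] = (11/35) / (2/7) = 11/10.

11/10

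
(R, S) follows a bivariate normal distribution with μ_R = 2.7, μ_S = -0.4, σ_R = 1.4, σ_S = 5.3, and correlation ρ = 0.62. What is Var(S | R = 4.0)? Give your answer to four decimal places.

The conditional variance in a bivariate normal is σ_S²(1 − ρ²), independent of x.
Var(S | R=4.0) = (5.3)²·(1 − (0.62)²) = 28.09·0.6156 = 17.2922.

17.2922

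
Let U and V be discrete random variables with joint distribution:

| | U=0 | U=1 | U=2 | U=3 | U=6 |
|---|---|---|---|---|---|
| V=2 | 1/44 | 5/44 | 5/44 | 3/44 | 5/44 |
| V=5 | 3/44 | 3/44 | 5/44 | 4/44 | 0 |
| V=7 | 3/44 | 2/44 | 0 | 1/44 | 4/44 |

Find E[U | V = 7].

P(V = 7) = 5/22.
Summing U·P(U=x,V=y) over the conditioning event gives 29/44.
E[U | V = 7] = (29/44) / (5/22) = 29/10.

29/10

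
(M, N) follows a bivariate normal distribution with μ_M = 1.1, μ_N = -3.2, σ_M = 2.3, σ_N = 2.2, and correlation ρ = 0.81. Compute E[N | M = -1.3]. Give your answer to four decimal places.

The regression of N on M has slope ρ·σ_N/σ_M and passes through (μ_M, μ_N).
E[N | M=-1.3] = -3.2 + (0.81)·(2.2/2.3)·(-1.3 − (1.1)) = -3.2 + (0.77478)·(-2.4) = -5.0595.

-5.0595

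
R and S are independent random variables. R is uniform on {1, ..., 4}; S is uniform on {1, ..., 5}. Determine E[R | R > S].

Outcomes with R > S: (2,1), (3,1), (3,2), (4,1), (4,2), (4,3), each with probability 1/20.
E[R | R > S] = (2 + 3 + 3 + 4 + 4 + 4) / 6 = 10/3.

10/3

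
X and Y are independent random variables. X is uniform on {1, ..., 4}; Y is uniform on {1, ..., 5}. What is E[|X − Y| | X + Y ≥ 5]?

P(X + Y ≥ 5) = 7/10.
Summing |X−Y|·P(x,y) over outcomes with X + Y ≥ 5 gives 6/5.
E[|X − Y| | X + Y ≥ 5] = (6/5) / (7/10) = 12/7.

12/7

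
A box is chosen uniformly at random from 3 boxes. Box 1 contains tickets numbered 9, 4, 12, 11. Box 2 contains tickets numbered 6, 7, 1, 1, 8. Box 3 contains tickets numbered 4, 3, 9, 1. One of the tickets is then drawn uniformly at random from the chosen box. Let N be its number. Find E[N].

E[N | box 1] = (9+4+12+11)/4 = 9.
E[N | box 2] = (6+7+1+1+8)/5 = 23/5.
E[N | box 3] = (4+3+9+1)/4 = 17/4.
E[N] = (1/3)·(9) + (1/3)·(23/5) + (1/3)·(17/4) = 119/20.

119/20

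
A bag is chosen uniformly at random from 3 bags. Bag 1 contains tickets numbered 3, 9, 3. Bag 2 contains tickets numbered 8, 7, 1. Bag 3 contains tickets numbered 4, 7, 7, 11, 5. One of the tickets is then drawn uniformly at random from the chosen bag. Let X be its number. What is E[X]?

E[X | bag 1] = (3+9+3)/3 = 5.
E[X | bag 2] = (8+7+1)/3 = 16/3.
E[X | bag 3] = (4+7+7+11+5)/5 = 34/5.
E[X] = (1/3)·(5) + (1/3)·(16/3) + (1/3)·(34/5) = 257/45.

257/45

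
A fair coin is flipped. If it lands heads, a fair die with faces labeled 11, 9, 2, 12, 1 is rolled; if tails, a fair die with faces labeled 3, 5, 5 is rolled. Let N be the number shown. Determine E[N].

17/3

E[N | heads] = (11+9+2+12+1)/5 = 7.
E[N | tails] = (3+5+5)/3 = 13/3.
E[N] = (1/2)·(7) + (1/2)·(13/3) = 17/3.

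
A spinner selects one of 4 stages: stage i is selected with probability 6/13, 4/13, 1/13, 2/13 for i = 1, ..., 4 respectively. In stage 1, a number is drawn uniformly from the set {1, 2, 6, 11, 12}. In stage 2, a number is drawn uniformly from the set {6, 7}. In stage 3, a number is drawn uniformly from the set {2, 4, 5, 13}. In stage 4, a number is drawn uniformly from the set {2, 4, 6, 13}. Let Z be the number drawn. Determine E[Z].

829/130

E[Z | stage 1] = (1+2+6+11+12)/5 = 32/5.
E[Z | stage 2] = (6+7)/2 = 13/2.
E[Z | stage 3] = (2+4+5+13)/4 = 6.
E[Z | stage 4] = (2+4+6+13)/4 = 25/4.
E[Z] = (6/13)·(32/5) + (4/13)·(13/2) + (1/13)·(6) + (2/13)·(25/4) = 829/130.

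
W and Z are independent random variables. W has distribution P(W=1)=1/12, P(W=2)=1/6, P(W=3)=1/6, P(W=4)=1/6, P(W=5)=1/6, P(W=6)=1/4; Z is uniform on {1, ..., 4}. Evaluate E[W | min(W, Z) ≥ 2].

46/11

P(min(W, Z) ≥ 2) = 11/16.
Summing W·P(x,y) over outcomes with min(W, Z) ≥ 2 gives 23/8.
E[W | min(W, Z) ≥ 2] = (23/8) / (11/16) = 46/11.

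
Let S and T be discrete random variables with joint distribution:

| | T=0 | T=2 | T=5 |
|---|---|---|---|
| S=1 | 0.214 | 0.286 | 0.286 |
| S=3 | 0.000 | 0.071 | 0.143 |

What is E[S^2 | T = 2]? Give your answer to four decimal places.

P(T = 2) = 0.357.
Σ S^2·P over the event = 1·(0.286) + 9·(0.071) = 0.925.
E[S^2 | T = 2] = (0.925) / (0.357) = 2.5910.

2.5910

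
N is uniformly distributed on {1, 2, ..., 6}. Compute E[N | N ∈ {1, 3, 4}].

P(N ∈ {1, 3, 4}) = 1/2.
Σ over the event: 1·1/6 + 3·1/6 + 4·1/6 = 4/3.
E[N | N ∈ {1, 3, 4}] = (4/3) / (1/2) = 8/3.

8/3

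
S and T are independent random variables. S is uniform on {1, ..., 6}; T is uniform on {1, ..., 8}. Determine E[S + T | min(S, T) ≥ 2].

P(min(S, T) ≥ 2) = 35/48.
Summing (S+T)·P(x,y) over outcomes with min(S, T) ≥ 2 gives 105/16.
E[S + T | min(S, T) ≥ 2] = (105/16) / (35/48) = 9.

9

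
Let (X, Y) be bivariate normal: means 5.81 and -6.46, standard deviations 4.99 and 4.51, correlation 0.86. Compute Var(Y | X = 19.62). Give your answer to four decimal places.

5.2966

Var(Y | X=x) = (1 − ρ²)·σ_Y².
Var(Y | X=19.62) = (4.51)²·(1 − (0.86)²) = 20.3401·0.2604 = 5.2966.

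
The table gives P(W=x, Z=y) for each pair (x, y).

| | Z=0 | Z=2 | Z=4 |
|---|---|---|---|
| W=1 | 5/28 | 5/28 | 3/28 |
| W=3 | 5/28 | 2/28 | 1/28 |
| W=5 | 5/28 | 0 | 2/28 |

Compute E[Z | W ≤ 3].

10/7

P(W ≤ 3) = 3/4.
Summing Z·P(W=x,Z=y) over the conditioning event gives 15/14.
E[Z | W ≤ 3] = (15/14) / (3/4) = 10/7.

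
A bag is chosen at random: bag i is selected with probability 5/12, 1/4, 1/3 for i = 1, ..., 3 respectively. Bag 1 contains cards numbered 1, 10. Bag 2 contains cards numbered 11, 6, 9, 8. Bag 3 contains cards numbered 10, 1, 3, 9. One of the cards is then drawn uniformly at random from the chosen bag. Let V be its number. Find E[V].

E[V | bag 1] = (1+10)/2 = 11/2.
E[V | bag 2] = (11+6+9+8)/4 = 17/2.
E[V | bag 3] = (10+1+3+9)/4 = 23/4.
By the law of total expectation,
E[V] = (5/12)·(11/2) + (1/4)·(17/2) + (1/3)·(23/4) = 19/3.

19/3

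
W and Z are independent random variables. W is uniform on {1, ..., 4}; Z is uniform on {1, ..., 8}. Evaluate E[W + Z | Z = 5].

P(Z = 5) = 1/8.
Summing (W+Z)·P(x,y) over outcomes with Z = 5 gives 15/16.
E[W + Z | Z = 5] = (15/16) / (1/8) = 15/2.

15/2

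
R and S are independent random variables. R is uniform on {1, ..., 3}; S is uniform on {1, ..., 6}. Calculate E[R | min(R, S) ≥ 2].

5/2

Outcomes with min(R, S) ≥ 2: (2,2), (2,3), (2,4), (2,5), (2,6), (3,2), (3,3), (3,4), (3,5), (3,6), each with probability 1/18.
E[R | min(R, S) ≥ 2] = (2 + 2 + 2 + 2 + 2 + 3 + 3 + 3 + 3 + 3) / 10 = 5/2.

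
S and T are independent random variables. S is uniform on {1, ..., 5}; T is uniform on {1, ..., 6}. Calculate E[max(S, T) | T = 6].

Outcomes with T = 6: (1,6), (2,6), (3,6), (4,6), (5,6), each with probability 1/30.
E[max(S, T) | T = 6] = (6 + 6 + 6 + 6 + 6) / 5 = 6.

6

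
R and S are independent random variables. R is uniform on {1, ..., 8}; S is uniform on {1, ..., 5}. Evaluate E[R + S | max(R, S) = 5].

70/9

Outcomes with max(R, S) = 5: (1,5), (2,5), (3,5), (4,5), (5,1), (5,2), (5,3), (5,4), (5,5), each with probability 1/40.
E[R + S | max(R, S) = 5] = (6 + 7 + 8 + 9 + 6 + 7 + 8 + 9 + 10) / 9 = 70/9.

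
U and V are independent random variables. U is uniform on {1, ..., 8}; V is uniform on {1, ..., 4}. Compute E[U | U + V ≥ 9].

7

Outcomes with U + V ≥ 9: (5,4), (6,3), (6,4), (7,2), (7,3), (7,4), (8,1), (8,2), (8,3), (8,4), each with probability 1/32.
E[U | U + V ≥ 9] = (5 + 6 + 6 + 7 + 7 + 7 + 8 + 8 + 8 + 8) / 10 = 7.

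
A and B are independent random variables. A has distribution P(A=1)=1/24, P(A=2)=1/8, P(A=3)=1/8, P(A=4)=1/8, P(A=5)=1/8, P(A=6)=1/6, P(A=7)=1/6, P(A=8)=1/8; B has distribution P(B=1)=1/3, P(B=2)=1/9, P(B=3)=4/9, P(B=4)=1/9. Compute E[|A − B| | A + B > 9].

29/7

P(A + B > 9) = 7/36.
Summing |A−B|·P(x,y) over outcomes with A + B > 9 gives 29/36.
E[|A − B| | A + B > 9] = (29/36) / (7/36) = 29/7.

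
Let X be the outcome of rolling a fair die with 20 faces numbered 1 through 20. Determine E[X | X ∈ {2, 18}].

P(X ∈ {2, 18}) = 1/10.
Σ over the event: 2·1/20 + 18·1/20 = 1.
E[X | X ∈ {2, 18}] = (1) / (1/10) = 10.

10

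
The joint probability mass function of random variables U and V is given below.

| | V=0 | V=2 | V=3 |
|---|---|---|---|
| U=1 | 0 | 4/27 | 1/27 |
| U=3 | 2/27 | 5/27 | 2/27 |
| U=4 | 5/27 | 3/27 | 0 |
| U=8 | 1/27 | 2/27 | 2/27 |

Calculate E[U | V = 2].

P(V = 2) = 14/27.
Σ U·P over the event = 1·(4/27) + 3·(5/27) + 4·(3/27) + 8·(2/27) = 47/27.
E[U | V = 2] = (47/27) / (14/27) = 47/14.

47/14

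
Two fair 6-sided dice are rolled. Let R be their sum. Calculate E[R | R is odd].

P(R is odd) = 1/2.
Σ over the event: 3·1/18 + 5·1/9 + 7·1/6 + 9·1/9 + 11·1/18 = 7/2.
E[R | R is odd] = (7/2) / (1/2) = 7.

7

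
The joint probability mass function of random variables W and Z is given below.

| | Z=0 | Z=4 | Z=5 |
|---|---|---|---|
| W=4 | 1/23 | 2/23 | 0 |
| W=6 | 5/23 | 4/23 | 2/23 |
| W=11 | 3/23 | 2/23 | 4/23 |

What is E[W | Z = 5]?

28/3

P(Z = 5) = 6/23.
Σ W·P over the event = 6·(2/23) + 11·(4/23) = 56/23.
E[W | Z = 5] = (56/23) / (6/23) = 28/3.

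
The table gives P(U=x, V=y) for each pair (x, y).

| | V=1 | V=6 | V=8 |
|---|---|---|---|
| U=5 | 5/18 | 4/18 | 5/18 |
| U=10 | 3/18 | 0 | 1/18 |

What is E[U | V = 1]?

P(V = 1) = 4/9.
Σ U·P over the event = 5·(5/18) + 10·(3/18) = 55/18.
E[U | V = 1] = (55/18) / (4/9) = 55/8.

55/8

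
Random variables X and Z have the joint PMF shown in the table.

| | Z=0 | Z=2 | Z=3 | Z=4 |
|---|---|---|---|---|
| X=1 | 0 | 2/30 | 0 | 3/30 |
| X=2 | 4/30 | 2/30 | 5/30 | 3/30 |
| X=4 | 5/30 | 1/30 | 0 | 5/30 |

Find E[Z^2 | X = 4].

P(X = 4) = 11/30.
Σ Z^2·P over the event = 0·(5/30) + 4·(1/30) + 16·(5/30) = 14/5.
E[Z^2 | X = 4] = (14/5) / (11/30) = 84/11.

84/11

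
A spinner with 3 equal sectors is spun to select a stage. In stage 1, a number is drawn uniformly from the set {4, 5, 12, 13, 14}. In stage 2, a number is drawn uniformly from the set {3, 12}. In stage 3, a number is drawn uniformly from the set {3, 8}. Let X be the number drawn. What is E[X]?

E[X | stage 1] = (4+5+12+13+14)/5 = 48/5.
E[X | stage 2] = (3+12)/2 = 15/2.
E[X | stage 3] = (3+8)/2 = 11/2.
By the law of total expectation,
E[X] = (1/3)·(48/5) + (1/3)·(15/2) + (1/3)·(11/2) = 113/15.

113/15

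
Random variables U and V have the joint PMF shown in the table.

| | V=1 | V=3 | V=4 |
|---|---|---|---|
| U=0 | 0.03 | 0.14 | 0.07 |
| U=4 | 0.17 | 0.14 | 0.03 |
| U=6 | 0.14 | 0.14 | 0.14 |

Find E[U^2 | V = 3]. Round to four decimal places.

17.3333

P(V = 3) = 0.42.
Σ U^2·P over the event = 0·(0.14) + 16·(0.14) + 36·(0.14) = 7.28.
E[U^2 | V = 3] = (7.28) / (0.42) = 17.3333.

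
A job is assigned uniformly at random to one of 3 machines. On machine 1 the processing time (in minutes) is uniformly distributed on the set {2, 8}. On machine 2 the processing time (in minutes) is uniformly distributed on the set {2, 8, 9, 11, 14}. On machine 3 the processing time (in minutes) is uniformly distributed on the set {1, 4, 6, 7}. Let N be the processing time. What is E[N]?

61/10

E[N | machine 1] = (2+8)/2 = 5.
E[N | machine 2] = (2+8+9+11+14)/5 = 44/5.
E[N | machine 3] = (1+4+6+7)/4 = 9/2.
E[N] = (1/3)·(5) + (1/3)·(44/5) + (1/3)·(9/2) = 61/10.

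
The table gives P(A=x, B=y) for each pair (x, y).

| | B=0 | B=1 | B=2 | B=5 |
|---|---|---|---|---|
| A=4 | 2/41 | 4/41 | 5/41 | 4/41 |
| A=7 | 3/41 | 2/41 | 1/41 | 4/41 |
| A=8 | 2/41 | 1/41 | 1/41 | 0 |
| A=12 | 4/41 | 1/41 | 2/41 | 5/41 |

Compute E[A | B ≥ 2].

163/22

P(B ≥ 2) = 22/41.
Σ A·P over the event = 4·(5/41) + 4·(4/41) + 7·(1/41) + 7·(4/41) + 8·(1/41) + 12·(2/41) + 12·(5/41) = 163/41.
E[A | B ≥ 2] = (163/41) / (22/41) = 163/22.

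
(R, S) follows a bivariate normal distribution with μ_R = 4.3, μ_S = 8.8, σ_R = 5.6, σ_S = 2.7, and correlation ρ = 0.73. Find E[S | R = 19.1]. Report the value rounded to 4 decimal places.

14.0091

The regression of S on R has slope ρ·σ_S/σ_R and passes through (μ_R, μ_S).
E[S | R=19.1] = 8.8 + (0.73)·(2.7/5.6)·(19.1 − (4.3)) = 8.8 + (0.351964)·(14.8) = 14.0091.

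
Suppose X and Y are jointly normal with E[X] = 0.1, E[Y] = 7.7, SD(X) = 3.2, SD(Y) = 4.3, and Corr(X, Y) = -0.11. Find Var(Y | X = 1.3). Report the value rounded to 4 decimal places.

Var(Y | X=x) = (1 − ρ²)·σ_Y².
Var(Y | X=1.3) = (4.3)²·(1 − (-0.11)²) = 18.49·0.9879 = 18.2663.

18.2663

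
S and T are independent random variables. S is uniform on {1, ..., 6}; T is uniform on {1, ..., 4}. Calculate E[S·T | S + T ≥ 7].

29/2

Outcomes with S + T ≥ 7: (3,4), (4,3), (4,4), (5,2), (5,3), (5,4), (6,1), (6,2), (6,3), (6,4), each with probability 1/24.
E[S·T | S + T ≥ 7] = (12 + 12 + 16 + 10 + 15 + 20 + 6 + 12 + 18 + 24) / 10 = 29/2.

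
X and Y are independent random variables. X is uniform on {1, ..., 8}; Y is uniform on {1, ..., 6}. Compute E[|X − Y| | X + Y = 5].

2

Outcomes with X + Y = 5: (1,4), (2,3), (3,2), (4,1), each with probability 1/48.
E[|X − Y| | X + Y = 5] = (3 + 1 + 1 + 3) / 4 = 2.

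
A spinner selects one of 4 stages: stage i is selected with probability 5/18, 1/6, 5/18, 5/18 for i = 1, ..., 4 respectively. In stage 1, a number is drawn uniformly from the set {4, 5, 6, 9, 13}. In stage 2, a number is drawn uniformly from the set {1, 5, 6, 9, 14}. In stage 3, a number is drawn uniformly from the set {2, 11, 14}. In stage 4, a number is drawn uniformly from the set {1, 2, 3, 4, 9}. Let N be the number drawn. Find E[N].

E[N | stage 1] = (4+5+6+9+13)/5 = 37/5.
E[N | stage 2] = (1+5+6+9+14)/5 = 7.
E[N | stage 3] = (2+11+14)/3 = 9.
E[N | stage 4] = (1+2+3+4+9)/5 = 19/5.
By the law of total expectation,
E[N] = (5/18)·(37/5) + (1/6)·(7) + (5/18)·(9) + (5/18)·(19/5) = 61/9.

61/9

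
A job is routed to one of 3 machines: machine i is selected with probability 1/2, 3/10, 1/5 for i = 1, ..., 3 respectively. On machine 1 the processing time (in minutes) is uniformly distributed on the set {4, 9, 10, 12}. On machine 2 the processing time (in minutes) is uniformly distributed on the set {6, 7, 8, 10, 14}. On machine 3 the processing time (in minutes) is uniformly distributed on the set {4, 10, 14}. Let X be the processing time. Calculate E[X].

E[X | machine 1] = (4+9+10+12)/4 = 35/4.
E[X | machine 2] = (6+7+8+10+14)/5 = 9.
E[X | machine 3] = (4+10+14)/3 = 28/3.
By the law of total expectation,
E[X] = (1/2)·(35/4) + (3/10)·(9) + (1/5)·(28/3) = 1073/120.

1073/120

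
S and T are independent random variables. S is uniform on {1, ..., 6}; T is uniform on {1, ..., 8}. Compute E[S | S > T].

14/3

P(S > T) = 5/16.
Summing S·P(x,y) over outcomes with S > T gives 35/24.
E[S | S > T] = (35/24) / (5/16) = 14/3.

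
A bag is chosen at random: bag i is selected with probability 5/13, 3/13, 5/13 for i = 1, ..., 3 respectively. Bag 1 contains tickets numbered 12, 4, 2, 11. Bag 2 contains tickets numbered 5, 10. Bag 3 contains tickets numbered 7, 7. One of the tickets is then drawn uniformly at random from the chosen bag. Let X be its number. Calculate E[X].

E[X | bag 1] = (12+4+2+11)/4 = 29/4.
E[X | bag 2] = (5+10)/2 = 15/2.
E[X | bag 3] = (7+7)/2 = 7.
E[X] = (5/13)·(29/4) + (3/13)·(15/2) + (5/13)·(7) = 375/52.

375/52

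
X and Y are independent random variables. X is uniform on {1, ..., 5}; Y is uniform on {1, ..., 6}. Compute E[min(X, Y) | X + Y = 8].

P(X + Y = 8) = 2/15.
Summing min(X,Y)·P(x,y) over outcomes with X + Y = 8 gives 2/5.
E[min(X, Y) | X + Y = 8] = (2/5) / (2/15) = 3.

3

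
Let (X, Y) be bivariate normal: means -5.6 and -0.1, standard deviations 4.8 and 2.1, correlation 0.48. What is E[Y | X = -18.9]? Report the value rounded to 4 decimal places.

-2.8930

E[Y | X=x] = μ_Y + ρ(σ_Y/σ_X)(x − μ_X) for jointly normal variables.
E[Y | X=-18.9] = -0.1 + (0.48)·(2.1/4.8)·(-18.9 − (-5.6)) = -0.1 + (0.21)·(-13.3) = -2.8930.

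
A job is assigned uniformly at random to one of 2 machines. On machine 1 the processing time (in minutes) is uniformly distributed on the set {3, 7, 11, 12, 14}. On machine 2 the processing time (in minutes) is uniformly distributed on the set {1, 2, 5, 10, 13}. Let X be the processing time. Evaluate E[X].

E[X | machine 1] = (3+7+11+12+14)/5 = 47/5.
E[X | machine 2] = (1+2+5+10+13)/5 = 31/5.
E[X] = (1/2)·(47/5) + (1/2)·(31/5) = 39/5.

39/5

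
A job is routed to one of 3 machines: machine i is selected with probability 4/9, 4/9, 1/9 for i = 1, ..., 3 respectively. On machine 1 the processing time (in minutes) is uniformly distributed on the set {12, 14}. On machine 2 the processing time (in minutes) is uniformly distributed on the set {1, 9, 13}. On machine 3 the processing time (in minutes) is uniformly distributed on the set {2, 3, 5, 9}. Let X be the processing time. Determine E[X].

E[X | machine 1] = (12+14)/2 = 13.
E[X | machine 2] = (1+9+13)/3 = 23/3.
E[X | machine 3] = (2+3+5+9)/4 = 19/4.
By the law of total expectation,
E[X] = (4/9)·(13) + (4/9)·(23/3) + (1/9)·(19/4) = 1049/108.

1049/108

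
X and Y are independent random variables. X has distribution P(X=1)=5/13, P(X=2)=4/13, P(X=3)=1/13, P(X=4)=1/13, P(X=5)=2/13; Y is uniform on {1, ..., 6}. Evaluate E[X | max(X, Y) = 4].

P(max(X, Y) = 4) = 7/39.
Summing X·P(x,y) over outcomes with max(X, Y) = 4 gives 16/39.
E[X | max(X, Y) = 4] = (16/39) / (7/39) = 16/7.

16/7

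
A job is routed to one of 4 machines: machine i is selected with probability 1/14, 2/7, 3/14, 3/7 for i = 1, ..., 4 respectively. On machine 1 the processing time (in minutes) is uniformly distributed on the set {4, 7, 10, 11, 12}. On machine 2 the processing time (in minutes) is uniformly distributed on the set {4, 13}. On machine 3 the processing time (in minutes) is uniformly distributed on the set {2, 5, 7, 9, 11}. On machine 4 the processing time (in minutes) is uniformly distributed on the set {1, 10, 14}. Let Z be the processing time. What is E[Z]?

283/35

E[Z | machine 1] = (4+7+10+11+12)/5 = 44/5.
E[Z | machine 2] = (4+13)/2 = 17/2.
E[Z | machine 3] = (2+5+7+9+11)/5 = 34/5.
E[Z | machine 4] = (1+10+14)/3 = 25/3.
By the law of total expectation,
E[Z] = (1/14)·(44/5) + (2/7)·(17/2) + (3/14)·(34/5) + (3/7)·(25/3) = 283/35.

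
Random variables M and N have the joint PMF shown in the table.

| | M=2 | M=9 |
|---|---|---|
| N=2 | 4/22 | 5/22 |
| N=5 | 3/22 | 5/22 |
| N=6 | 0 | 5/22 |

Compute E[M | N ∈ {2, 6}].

P(N ∈ {2, 6}) = 7/11.
Σ M·P over the event = 2·(4/22) + 9·(5/22) + 9·(5/22) = 49/11.
E[M | N ∈ {2, 6}] = (49/11) / (7/11) = 7.

7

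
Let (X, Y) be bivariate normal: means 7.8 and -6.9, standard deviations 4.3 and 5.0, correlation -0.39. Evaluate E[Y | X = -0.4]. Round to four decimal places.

For a bivariate normal, E[Y | X=x] = μ_Y + ρ·(σ_Y/σ_X)·(x − μ_X).
E[Y | X=-0.4] = -6.9 + (-0.39)·(5.0/4.3)·(-0.4 − (7.8)) = -6.9 + (-0.45349)·(-8.2) = -3.1814.

-3.1814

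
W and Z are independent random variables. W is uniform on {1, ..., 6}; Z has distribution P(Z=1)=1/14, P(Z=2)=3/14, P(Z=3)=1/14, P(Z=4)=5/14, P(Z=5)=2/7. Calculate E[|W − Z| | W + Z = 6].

18/7

P(W + Z = 6) = 1/6.
Summing |W−Z|·P(x,y) over outcomes with W + Z = 6 gives 3/7.
E[|W − Z| | W + Z = 6] = (3/7) / (1/6) = 18/7.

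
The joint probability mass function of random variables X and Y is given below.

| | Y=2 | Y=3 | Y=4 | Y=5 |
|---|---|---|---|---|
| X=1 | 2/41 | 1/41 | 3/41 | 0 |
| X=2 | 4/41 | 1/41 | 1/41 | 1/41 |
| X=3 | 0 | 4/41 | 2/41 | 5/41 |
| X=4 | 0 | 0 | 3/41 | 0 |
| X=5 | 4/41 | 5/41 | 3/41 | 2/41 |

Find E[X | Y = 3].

40/11

P(Y = 3) = 11/41.
Σ X·P over the event = 1·(1/41) + 2·(1/41) + 3·(4/41) + 5·(5/41) = 40/41.
E[X | Y = 3] = (40/41) / (11/41) = 40/11.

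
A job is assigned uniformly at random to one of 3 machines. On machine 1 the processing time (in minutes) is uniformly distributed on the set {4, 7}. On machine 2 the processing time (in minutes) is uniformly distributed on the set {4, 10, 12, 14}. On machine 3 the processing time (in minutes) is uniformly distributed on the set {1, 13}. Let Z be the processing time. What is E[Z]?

E[Z | machine 1] = (4+7)/2 = 11/2.
E[Z | machine 2] = (4+10+12+14)/4 = 10.
E[Z | machine 3] = (1+13)/2 = 7.
By the law of total expectation,
E[Z] = (1/3)·(11/2) + (1/3)·(10) + (1/3)·(7) = 15/2.

15/2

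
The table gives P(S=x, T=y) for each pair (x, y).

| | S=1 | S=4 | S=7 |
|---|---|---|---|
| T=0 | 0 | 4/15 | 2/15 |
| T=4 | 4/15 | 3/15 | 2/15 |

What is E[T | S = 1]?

4

P(S = 1) = 4/15.
Σ T·P over the event = 4·(4/15) = 16/15.
E[T | S = 1] = (16/15) / (4/15) = 4.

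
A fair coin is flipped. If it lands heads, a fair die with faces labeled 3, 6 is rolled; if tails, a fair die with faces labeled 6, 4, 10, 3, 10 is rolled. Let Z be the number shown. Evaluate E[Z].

111/20

E[Z | heads] = (3+6)/2 = 9/2.
E[Z | tails] = (6+4+10+3+10)/5 = 33/5.
By the law of total expectation,
E[Z] = (1/2)·(9/2) + (1/2)·(33/5) = 111/20.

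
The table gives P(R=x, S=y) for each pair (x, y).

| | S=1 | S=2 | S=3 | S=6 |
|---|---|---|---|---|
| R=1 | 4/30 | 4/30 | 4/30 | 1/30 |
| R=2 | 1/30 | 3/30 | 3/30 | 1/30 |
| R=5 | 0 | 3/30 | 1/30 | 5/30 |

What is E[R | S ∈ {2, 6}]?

P(S ∈ {2, 6}) = 17/30.
Σ R·P over the event = 1·(4/30) + 1·(1/30) + 2·(3/30) + 2·(1/30) + 5·(3/30) + 5·(5/30) = 53/30.
E[R | S ∈ {2, 6}] = (53/30) / (17/30) = 53/17.

53/17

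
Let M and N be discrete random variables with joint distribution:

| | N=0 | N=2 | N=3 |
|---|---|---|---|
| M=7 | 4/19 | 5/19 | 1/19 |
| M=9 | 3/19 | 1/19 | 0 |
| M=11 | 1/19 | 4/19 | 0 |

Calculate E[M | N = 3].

P(N = 3) = 1/19.
Σ M·P over the event = 7·(1/19) = 7/19.
E[M | N = 3] = (7/19) / (1/19) = 7.

7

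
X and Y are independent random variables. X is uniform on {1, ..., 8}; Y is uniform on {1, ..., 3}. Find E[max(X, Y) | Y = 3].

39/8

Outcomes with Y = 3: (1,3), (2,3), (3,3), (4,3), (5,3), (6,3), (7,3), (8,3), each with probability 1/24.
E[max(X, Y) | Y = 3] = (3 + 3 + 3 + 4 + 5 + 6 + 7 + 8) / 8 = 39/8.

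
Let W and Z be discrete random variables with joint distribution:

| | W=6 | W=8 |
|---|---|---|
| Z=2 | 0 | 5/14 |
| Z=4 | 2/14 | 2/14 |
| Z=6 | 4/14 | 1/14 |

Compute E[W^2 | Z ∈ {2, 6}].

264/5

P(Z ∈ {2, 6}) = 5/7.
Σ W^2·P over the event = 36·(4/14) + 64·(5/14) + 64·(1/14) = 264/7.
E[W^2 | Z ∈ {2, 6}] = (264/7) / (5/7) = 264/5.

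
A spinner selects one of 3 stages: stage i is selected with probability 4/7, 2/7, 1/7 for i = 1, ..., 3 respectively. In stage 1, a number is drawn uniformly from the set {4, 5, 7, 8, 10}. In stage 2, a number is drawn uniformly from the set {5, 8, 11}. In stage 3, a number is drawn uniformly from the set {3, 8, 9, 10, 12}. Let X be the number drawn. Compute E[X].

258/35

E[X | stage 1] = (4+5+7+8+10)/5 = 34/5.
E[X | stage 2] = (5+8+11)/3 = 8.
E[X | stage 3] = (3+8+9+10+12)/5 = 42/5.
E[X] = (4/7)·(34/5) + (2/7)·(8) + (1/7)·(42/5) = 258/35.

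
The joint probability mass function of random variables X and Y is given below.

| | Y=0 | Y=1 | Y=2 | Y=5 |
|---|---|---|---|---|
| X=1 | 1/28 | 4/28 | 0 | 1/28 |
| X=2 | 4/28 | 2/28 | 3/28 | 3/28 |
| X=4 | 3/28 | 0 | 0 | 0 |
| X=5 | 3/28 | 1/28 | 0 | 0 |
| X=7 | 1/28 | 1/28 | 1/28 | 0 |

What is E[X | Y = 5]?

P(Y = 5) = 1/7.
Σ X·P over the event = 1·(1/28) + 2·(3/28) = 1/4.
E[X | Y = 5] = (1/4) / (1/7) = 7/4.

7/4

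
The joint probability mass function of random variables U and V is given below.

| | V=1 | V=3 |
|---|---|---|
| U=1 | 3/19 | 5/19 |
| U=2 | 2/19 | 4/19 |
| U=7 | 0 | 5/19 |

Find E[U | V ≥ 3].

P(V ≥ 3) = 14/19.
Σ U·P over the event = 1·(5/19) + 2·(4/19) + 7·(5/19) = 48/19.
E[U | V ≥ 3] = (48/19) / (14/19) = 24/7.

24/7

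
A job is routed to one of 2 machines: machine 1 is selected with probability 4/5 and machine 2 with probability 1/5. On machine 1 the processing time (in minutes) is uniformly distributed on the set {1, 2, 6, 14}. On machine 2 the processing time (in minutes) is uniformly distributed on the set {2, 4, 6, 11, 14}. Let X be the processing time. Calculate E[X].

152/25

E[X | machine 1] = (1+2+6+14)/4 = 23/4.
E[X | machine 2] = (2+4+6+11+14)/5 = 37/5.
E[X] = (4/5)·(23/4) + (1/5)·(37/5) = 152/25.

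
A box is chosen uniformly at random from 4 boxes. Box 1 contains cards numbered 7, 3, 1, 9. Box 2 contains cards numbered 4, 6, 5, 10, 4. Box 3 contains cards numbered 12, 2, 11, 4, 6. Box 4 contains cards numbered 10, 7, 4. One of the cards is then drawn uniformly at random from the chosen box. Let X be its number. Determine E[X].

E[X | box 1] = (7+3+1+9)/4 = 5.
E[X | box 2] = (4+6+5+10+4)/5 = 29/5.
E[X | box 3] = (12+2+11+4+6)/5 = 7.
E[X | box 4] = (10+7+4)/3 = 7.
E[X] = (1/4)·(5) + (1/4)·(29/5) + (1/4)·(7) + (1/4)·(7) = 31/5.

31/5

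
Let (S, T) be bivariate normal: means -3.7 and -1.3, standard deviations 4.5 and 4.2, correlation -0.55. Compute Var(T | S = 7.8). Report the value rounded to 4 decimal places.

12.3039

For a bivariate normal, Var(T | S=x) = σ_T²(1 − ρ²).
Var(T | S=7.8) = (4.2)²·(1 − (-0.55)²) = 17.64·0.6975 = 12.3039.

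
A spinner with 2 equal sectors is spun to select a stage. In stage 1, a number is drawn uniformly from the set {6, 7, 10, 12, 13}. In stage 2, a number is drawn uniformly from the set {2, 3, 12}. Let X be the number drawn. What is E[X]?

229/30

E[X | stage 1] = (6+7+10+12+13)/5 = 48/5.
E[X | stage 2] = (2+3+12)/3 = 17/3.
By the law of total expectation,
E[X] = (1/2)·(48/5) + (1/2)·(17/3) = 229/30.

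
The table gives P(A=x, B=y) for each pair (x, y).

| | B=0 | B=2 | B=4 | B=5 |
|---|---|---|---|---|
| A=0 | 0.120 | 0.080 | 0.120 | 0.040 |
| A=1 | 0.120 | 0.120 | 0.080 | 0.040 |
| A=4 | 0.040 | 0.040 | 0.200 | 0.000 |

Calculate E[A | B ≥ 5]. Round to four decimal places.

P(B ≥ 5) = 0.080.
Σ A·P over the event = 0·(0.040) + 1·(0.040) = 0.040.
E[A | B ≥ 5] = (0.040) / (0.080) = 0.5000.

0.5000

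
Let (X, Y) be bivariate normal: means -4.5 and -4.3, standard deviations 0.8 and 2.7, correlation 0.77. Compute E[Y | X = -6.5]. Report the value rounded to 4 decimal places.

-9.4975

E[Y | X=x] = μ_Y + ρ(σ_Y/σ_X)(x − μ_X) for jointly normal variables.
E[Y | X=-6.5] = -4.3 + (0.77)·(2.7/0.8)·(-6.5 − (-4.5)) = -4.3 + (2.59875)·(-2) = -9.4975.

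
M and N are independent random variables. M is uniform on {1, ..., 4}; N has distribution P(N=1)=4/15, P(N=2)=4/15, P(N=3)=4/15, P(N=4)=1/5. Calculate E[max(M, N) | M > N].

10/3

P(M > N) = 2/5.
Summing max(M,N)·P(x,y) over outcomes with M > N gives 4/3.
E[max(M, N) | M > N] = (4/3) / (2/5) = 10/3.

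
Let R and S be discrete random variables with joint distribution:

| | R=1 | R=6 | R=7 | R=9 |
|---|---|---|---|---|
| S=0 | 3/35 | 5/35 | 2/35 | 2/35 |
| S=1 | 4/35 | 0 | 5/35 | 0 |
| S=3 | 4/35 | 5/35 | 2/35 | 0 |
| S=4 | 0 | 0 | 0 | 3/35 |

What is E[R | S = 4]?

9

P(S = 4) = 3/35.
Σ R·P over the event = 9·(3/35) = 27/35.
E[R | S = 4] = (27/35) / (3/35) = 9.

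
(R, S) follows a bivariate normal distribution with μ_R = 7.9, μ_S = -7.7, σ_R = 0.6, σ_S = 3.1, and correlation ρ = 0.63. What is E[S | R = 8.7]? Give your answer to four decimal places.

The regression of S on R has slope ρ·σ_S/σ_R and passes through (μ_R, μ_S).
E[S | R=8.7] = -7.7 + (0.63)·(3.1/0.6)·(8.7 − (7.9)) = -7.7 + (3.255)·(0.8) = -5.0960.

-5.0960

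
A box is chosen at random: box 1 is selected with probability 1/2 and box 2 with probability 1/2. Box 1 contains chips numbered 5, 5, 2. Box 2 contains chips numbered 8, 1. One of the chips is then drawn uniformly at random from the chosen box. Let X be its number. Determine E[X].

E[X | box 1] = (5+5+2)/3 = 4.
E[X | box 2] = (8+1)/2 = 9/2.
By the law of total expectation,
E[X] = (1/2)·(4) + (1/2)·(9/2) = 17/4.

17/4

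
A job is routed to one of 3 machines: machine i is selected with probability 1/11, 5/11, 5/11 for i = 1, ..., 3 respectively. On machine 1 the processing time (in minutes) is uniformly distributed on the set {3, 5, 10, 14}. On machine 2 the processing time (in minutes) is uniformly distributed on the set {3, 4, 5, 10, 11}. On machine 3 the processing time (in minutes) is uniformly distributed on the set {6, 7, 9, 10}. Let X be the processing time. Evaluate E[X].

E[X | machine 1] = (3+5+10+14)/4 = 8.
E[X | machine 2] = (3+4+5+10+11)/5 = 33/5.
E[X | machine 3] = (6+7+9+10)/4 = 8.
E[X] = (1/11)·(8) + (5/11)·(33/5) + (5/11)·(8) = 81/11.

81/11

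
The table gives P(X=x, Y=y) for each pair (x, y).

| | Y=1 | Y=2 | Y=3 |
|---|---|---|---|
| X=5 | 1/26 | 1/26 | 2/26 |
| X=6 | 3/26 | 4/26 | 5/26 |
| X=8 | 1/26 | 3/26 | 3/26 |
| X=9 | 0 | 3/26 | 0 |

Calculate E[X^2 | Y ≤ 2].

P(Y ≤ 2) = 8/13.
Summing X^2·P(X=x,Y=y) over the conditioning event gives 801/26.
E[X^2 | Y ≤ 2] = (801/26) / (8/13) = 801/16.

801/16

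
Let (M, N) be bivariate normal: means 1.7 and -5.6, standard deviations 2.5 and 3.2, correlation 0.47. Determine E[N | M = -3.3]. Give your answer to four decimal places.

The regression of N on M has slope ρ·σ_N/σ_M and passes through (μ_M, μ_N).
E[N | M=-3.3] = -5.6 + (0.47)·(3.2/2.5)·(-3.3 − (1.7)) = -5.6 + (0.6016)·(-5) = -8.6080.

-8.6080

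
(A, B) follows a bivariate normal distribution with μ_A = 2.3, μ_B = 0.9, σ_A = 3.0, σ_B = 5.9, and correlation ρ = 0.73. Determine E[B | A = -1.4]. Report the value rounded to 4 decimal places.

For a bivariate normal, E[B | A=x] = μ_B + ρ·(σ_B/σ_A)·(x − μ_A).
E[B | A=-1.4] = 0.9 + (0.73)·(5.9/3.0)·(-1.4 − (2.3)) = 0.9 + (1.43567)·(-3.7) = -4.4120.

-4.4120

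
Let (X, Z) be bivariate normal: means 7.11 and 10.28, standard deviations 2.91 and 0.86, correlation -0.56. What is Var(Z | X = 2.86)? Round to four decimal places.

Var(Z | X=x) = (1 − ρ²)·σ_Z².
Var(Z | X=2.86) = (0.86)²·(1 − (-0.56)²) = 0.7396·0.6864 = 0.5077.

0.5077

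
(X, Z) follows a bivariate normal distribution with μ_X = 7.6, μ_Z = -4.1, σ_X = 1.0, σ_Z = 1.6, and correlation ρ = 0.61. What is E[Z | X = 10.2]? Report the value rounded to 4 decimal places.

-1.5624

E[Z | X=x] = μ_Z + ρ(σ_Z/σ_X)(x − μ_X) for jointly normal variables.
E[Z | X=10.2] = -4.1 + (0.61)·(1.6/1.0)·(10.2 − (7.6)) = -4.1 + (0.976)·(2.6) = -1.5624.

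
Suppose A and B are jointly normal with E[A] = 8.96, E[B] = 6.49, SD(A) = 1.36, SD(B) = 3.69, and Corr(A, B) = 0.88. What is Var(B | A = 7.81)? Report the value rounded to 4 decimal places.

3.0718

The conditional variance in a bivariate normal is σ_B²(1 − ρ²), independent of x.
Var(B | A=7.81) = (3.69)²·(1 − (0.88)²) = 13.6161·0.2256 = 3.0718.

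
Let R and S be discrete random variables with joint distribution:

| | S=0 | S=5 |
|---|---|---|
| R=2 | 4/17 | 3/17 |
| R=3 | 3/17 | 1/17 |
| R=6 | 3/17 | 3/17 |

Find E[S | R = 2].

P(R = 2) = 7/17.
Σ S·P over the event = 0·(4/17) + 5·(3/17) = 15/17.
E[S | R = 2] = (15/17) / (7/17) = 15/7.

15/7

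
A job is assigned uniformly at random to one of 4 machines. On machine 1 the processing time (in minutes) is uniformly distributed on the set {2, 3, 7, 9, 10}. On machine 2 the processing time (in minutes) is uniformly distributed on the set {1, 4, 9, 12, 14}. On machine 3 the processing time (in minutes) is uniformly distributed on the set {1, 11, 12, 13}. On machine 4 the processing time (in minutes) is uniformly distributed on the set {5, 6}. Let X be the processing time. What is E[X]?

579/80

E[X | machine 1] = (2+3+7+9+10)/5 = 31/5.
E[X | machine 2] = (1+4+9+12+14)/5 = 8.
E[X | machine 3] = (1+11+12+13)/4 = 37/4.
E[X | machine 4] = (5+6)/2 = 11/2.
E[X] = (1/4)·(31/5) + (1/4)·(8) + (1/4)·(37/4) + (1/4)·(11/2) = 579/80.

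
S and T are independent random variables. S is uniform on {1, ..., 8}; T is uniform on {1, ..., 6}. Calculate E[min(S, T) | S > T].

77/27

P(S > T) = 9/16.
Summing min(S,T)·P(x,y) over outcomes with S > T gives 77/48.
E[min(S, T) | S > T] = (77/48) / (9/16) = 77/27.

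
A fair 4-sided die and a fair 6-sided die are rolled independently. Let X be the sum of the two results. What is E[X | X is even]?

6

P(X is even) = 1/2.
Σ over the event: 2·1/24 + 4·1/8 + 6·1/6 + 8·1/8 + 10·1/24 = 3.
E[X | X is even] = (3) / (1/2) = 6.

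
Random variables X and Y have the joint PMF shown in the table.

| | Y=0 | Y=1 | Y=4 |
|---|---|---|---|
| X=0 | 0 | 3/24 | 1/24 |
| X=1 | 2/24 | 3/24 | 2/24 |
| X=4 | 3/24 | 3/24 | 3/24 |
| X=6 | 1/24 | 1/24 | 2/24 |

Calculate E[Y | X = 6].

P(X = 6) = 1/6.
Σ Y·P over the event = 0·(1/24) + 1·(1/24) + 4·(2/24) = 3/8.
E[Y | X = 6] = (3/8) / (1/6) = 9/4.

9/4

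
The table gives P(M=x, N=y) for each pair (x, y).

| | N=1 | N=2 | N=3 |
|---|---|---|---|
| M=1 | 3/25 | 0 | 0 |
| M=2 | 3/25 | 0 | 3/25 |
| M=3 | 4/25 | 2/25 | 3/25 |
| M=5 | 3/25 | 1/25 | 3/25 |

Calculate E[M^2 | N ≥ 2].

P(N ≥ 2) = 12/25.
Summing M^2·P(M=x,N=y) over the conditioning event gives 157/25.
E[M^2 | N ≥ 2] = (157/25) / (12/25) = 157/12.

157/12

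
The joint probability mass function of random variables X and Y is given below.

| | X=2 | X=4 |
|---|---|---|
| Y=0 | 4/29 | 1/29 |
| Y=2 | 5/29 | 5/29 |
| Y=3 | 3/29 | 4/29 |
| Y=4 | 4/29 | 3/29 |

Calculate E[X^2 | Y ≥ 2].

10

P(Y ≥ 2) = 24/29.
Summing X^2·P(X=x,Y=y) over the conditioning event gives 240/29.
E[X^2 | Y ≥ 2] = (240/29) / (24/29) = 10.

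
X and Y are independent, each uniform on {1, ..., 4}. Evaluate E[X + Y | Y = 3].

11/2

Outcomes with Y = 3: (1,3), (2,3), (3,3), (4,3), each with probability 1/16.
E[X + Y | Y = 3] = (4 + 5 + 6 + 7) / 4 = 11/2.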